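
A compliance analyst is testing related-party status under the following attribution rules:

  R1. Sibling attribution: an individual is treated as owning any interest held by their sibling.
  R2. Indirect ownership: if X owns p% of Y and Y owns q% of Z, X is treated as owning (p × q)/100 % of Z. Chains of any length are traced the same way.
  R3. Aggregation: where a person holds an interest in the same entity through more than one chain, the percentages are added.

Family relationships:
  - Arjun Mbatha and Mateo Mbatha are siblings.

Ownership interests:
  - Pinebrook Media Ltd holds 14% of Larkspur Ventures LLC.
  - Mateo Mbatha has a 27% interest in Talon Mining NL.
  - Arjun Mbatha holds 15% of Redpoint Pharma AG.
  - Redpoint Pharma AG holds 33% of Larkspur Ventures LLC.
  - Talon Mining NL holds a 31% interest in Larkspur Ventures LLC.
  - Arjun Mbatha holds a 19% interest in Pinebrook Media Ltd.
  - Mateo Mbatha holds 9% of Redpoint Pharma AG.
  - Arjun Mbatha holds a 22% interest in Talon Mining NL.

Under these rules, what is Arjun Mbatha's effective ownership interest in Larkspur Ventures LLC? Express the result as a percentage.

25.77%

By sibling attribution (R1), Arjun Mbatha is treated as also owning Mateo Mbatha's interest in Redpoint Pharma AG, giving 15% + 9% = 24%.
By sibling attribution (R1), Arjun Mbatha is treated as also owning Mateo Mbatha's interest in Talon Mining NL, giving 22% + 27% = 49%.
Chain via Redpoint Pharma AG (R2): 24% × 33% = 7.92% of Larkspur Ventures LLC.
Chain via Talon Mining NL (R2): 49% × 31% = 15.19% of Larkspur Ventures LLC.
Chain via Pinebrook Media Ltd (R2): 19% × 14% = 2.66% of Larkspur Ventures LLC.
Aggregating (R3): 7.92% + 15.19% + 2.66% = 25.77%.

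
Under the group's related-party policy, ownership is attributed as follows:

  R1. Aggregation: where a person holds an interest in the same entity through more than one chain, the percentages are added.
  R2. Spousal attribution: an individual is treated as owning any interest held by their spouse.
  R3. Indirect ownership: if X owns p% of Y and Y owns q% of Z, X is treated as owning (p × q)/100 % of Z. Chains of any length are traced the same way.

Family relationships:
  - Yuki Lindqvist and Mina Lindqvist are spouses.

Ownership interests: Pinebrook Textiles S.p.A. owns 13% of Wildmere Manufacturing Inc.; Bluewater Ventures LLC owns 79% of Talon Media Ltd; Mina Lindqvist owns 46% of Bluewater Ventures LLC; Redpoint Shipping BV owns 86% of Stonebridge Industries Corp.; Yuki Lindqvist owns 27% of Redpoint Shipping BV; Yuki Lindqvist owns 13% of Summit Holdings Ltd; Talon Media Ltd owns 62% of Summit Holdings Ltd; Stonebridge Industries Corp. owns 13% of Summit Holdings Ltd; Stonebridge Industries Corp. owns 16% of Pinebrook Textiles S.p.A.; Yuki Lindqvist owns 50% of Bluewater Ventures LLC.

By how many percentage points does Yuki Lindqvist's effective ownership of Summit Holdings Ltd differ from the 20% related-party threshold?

By spousal attribution (R2), Yuki Lindqvist is treated as also owning Mina Lindqvist's interest in Bluewater Ventures LLC, giving 50% + 46% = 96%.
Chain via Redpoint Shipping BV → Stonebridge Industries Corp. (R3): 27% × 86% × 13% = 3.0186% of Summit Holdings Ltd.
Chain via Bluewater Ventures LLC → Talon Media Ltd (R3): 96% × 79% × 62% = 47.0208% of Summit Holdings Ltd.
Direct interest in Summit Holdings Ltd: 13%.
Aggregating (R1): 3.0186% + 47.0208% + 13% = 63.0394%.
63.0394% exceeds the 20% threshold by 43.0394 percentage points.

43.0394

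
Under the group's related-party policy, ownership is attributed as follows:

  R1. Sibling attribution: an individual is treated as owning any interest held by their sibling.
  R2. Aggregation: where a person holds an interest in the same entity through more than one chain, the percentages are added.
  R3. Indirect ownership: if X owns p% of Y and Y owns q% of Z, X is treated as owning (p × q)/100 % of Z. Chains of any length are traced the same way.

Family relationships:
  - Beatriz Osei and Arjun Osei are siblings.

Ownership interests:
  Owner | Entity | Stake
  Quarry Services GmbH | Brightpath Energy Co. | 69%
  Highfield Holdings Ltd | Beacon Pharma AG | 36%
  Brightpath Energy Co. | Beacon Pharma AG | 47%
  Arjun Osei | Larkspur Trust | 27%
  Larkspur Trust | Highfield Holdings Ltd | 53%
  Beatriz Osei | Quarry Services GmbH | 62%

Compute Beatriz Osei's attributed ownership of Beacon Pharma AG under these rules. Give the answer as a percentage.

By sibling attribution (R1), Beatriz Osei is treated as owning Arjun Osei's 27% interest in Larkspur Trust.
Chain via Quarry Services GmbH → Brightpath Energy Co. (R3): 62% × 69% × 47% = 20.1066% of Beacon Pharma AG.
Chain via Larkspur Trust → Highfield Holdings Ltd (R3): 27% × 53% × 36% = 5.1516% of Beacon Pharma AG.
Aggregating (R2): 20.1066% + 5.1516% = 25.2582%.

25.2582%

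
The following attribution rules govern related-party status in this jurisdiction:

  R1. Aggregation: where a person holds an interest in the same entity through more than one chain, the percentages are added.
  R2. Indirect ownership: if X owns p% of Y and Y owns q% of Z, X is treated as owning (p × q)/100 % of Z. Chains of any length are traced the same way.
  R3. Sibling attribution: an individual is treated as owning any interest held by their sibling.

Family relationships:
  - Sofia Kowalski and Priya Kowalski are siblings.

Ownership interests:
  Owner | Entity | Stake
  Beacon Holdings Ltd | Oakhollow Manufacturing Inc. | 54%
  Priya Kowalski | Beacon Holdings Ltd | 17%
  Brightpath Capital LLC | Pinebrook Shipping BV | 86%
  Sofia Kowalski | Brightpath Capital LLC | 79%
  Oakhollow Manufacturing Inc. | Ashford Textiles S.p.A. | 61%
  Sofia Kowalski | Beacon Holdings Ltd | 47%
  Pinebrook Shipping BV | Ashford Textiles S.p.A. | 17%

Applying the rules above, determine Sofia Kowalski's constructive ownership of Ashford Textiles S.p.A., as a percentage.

By sibling attribution (R3), Sofia Kowalski is treated as also owning Priya Kowalski's interest in Beacon Holdings Ltd, giving 47% + 17% = 64%.
Chain via Beacon Holdings Ltd → Oakhollow Manufacturing Inc. (R2): 64% × 54% × 61% = 21.0816% of Ashford Textiles S.p.A.
Chain via Brightpath Capital LLC → Pinebrook Shipping BV (R2): 79% × 86% × 17% = 11.5498% of Ashford Textiles S.p.A.
Aggregating (R1): 21.0816% + 11.5498% = 32.6314%.

32.6314%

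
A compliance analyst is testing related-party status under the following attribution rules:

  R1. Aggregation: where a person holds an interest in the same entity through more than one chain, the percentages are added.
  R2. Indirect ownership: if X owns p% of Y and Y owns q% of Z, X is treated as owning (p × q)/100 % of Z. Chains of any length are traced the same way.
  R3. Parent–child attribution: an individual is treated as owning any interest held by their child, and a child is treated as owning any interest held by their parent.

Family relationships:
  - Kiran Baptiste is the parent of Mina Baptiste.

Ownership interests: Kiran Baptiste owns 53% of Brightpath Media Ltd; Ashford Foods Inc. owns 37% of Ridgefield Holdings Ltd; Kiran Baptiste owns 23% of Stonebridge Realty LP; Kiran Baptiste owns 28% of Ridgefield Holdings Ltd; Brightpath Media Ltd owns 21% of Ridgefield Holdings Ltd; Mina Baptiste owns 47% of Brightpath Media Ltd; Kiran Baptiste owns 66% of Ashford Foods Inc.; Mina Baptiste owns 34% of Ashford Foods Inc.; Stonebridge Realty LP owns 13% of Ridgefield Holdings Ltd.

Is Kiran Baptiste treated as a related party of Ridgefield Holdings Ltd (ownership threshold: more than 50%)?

By parent–child attribution (R3), Kiran Baptiste is treated as also owning Mina Baptiste's interest in Brightpath Media Ltd, giving 53% + 47% = 100%.
By parent–child attribution (R3), Kiran Baptiste is treated as also owning Mina Baptiste's interest in Ashford Foods Inc, giving 66% + 34% = 100%.
Chain via Brightpath Media Ltd (R2): 100% × 21% = 21% of Ridgefield Holdings Ltd.
Chain via Ashford Foods Inc. (R2): 100% × 37% = 37% of Ridgefield Holdings Ltd.
Chain via Stonebridge Realty LP (R2): 23% × 13% = 2.99% of Ridgefield Holdings Ltd.
Direct interest in Ridgefield Holdings Ltd: 28%.
Aggregating (R1): 21% + 37% + 2.99% + 28% = 88.99%.
88.99% exceeds the 50% threshold, so Kiran is a related party to Ridgefield Holdings Ltd.

Yes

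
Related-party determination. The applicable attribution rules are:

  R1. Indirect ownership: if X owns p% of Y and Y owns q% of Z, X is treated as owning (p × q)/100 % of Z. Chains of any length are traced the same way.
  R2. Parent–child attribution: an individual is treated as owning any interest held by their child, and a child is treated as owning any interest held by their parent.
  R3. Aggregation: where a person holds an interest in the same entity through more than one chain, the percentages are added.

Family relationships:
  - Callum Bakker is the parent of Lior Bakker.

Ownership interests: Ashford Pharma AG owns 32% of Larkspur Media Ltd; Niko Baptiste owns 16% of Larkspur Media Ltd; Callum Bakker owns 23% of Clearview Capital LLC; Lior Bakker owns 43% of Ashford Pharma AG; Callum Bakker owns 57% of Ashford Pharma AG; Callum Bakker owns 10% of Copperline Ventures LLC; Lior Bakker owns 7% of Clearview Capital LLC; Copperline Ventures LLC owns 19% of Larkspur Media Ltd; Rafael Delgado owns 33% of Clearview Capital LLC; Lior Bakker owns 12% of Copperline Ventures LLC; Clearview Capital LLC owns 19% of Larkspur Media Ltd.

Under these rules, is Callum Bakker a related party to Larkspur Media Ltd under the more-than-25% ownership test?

By parent–child attribution (R2), Callum Bakker is treated as also owning Lior Bakker's interest in Clearview Capital LLC, giving 23% + 7% = 30%.
By parent–child attribution (R2), Callum Bakker is treated as also owning Lior Bakker's interest in Copperline Ventures LLC, giving 10% + 12% = 22%.
By parent–child attribution (R2), Callum Bakker is treated as also owning Lior Bakker's interest in Ashford Pharma AG, giving 57% + 43% = 100%.
Chain via Clearview Capital LLC (R1): 30% × 19% = 5.7% of Larkspur Media Ltd.
Chain via Copperline Ventures LLC (R1): 22% × 19% = 4.18% of Larkspur Media Ltd.
Chain via Ashford Pharma AG (R1): 100% × 32% = 32% of Larkspur Media Ltd.
Aggregating (R3): 5.7% + 4.18% + 32% = 41.88%.
41.88% exceeds the 25% threshold, so Callum is a related party to Larkspur Media Ltd.

Yes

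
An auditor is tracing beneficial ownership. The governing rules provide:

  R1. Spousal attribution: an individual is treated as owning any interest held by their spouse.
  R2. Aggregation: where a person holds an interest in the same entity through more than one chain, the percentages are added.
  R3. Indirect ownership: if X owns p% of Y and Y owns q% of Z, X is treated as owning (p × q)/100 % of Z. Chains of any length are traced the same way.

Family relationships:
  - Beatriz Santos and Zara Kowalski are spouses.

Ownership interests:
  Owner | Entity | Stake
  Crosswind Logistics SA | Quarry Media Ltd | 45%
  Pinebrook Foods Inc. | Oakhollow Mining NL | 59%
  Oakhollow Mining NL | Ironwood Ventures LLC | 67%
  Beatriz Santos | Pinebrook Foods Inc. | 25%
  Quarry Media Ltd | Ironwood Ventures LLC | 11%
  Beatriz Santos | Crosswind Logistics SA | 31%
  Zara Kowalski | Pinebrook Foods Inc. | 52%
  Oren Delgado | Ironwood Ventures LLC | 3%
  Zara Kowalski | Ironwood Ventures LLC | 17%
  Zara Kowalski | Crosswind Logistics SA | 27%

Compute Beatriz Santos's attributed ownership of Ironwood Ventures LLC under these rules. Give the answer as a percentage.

50.3091%

By spousal attribution (R1), Beatriz Santos is treated as also owning Zara Kowalski's interest in Crosswind Logistics SA, giving 31% + 27% = 58%.
By spousal attribution (R1), Beatriz Santos is treated as also owning Zara Kowalski's interest in Pinebrook Foods Inc, giving 25% + 52% = 77%.
By spousal attribution (R1), Beatriz Santos is treated as owning Zara Kowalski's 17% interest in Ironwood Ventures LLC.
Chain via Crosswind Logistics SA → Quarry Media Ltd (R3): 58% × 45% × 11% = 2.871% of Ironwood Ventures LLC.
Chain via Pinebrook Foods Inc. → Oakhollow Mining NL (R3): 77% × 59% × 67% = 30.4381% of Ironwood Ventures LLC.
Direct interest in Ironwood Ventures LLC: 17%.
Aggregating (R2): 2.871% + 30.4381% + 17% = 50.3091%.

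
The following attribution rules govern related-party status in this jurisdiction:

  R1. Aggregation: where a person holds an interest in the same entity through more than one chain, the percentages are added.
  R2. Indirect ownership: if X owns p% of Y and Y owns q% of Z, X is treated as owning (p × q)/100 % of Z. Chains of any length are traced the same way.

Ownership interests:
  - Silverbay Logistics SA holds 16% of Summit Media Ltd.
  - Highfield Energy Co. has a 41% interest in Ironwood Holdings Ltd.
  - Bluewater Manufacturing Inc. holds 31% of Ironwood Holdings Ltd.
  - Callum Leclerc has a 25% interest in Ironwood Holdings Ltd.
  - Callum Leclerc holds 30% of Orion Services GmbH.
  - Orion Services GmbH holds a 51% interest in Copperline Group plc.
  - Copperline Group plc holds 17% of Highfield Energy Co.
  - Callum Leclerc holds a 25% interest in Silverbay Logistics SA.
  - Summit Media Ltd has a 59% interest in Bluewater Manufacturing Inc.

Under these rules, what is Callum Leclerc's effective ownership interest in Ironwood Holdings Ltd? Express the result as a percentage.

Chain via Orion Services GmbH → Copperline Group plc → Highfield Energy Co. (R2): 30% × 51% × 17% × 41% = 1.06641% of Ironwood Holdings Ltd.
Chain via Silverbay Logistics SA → Summit Media Ltd → Bluewater Manufacturing Inc. (R2): 25% × 16% × 59% × 31% = 0.7316% of Ironwood Holdings Ltd.
Direct interest in Ironwood Holdings Ltd: 25%.
Aggregating (R1): 1.06641% + 0.7316% + 25% = 26.79801%.

26.79801%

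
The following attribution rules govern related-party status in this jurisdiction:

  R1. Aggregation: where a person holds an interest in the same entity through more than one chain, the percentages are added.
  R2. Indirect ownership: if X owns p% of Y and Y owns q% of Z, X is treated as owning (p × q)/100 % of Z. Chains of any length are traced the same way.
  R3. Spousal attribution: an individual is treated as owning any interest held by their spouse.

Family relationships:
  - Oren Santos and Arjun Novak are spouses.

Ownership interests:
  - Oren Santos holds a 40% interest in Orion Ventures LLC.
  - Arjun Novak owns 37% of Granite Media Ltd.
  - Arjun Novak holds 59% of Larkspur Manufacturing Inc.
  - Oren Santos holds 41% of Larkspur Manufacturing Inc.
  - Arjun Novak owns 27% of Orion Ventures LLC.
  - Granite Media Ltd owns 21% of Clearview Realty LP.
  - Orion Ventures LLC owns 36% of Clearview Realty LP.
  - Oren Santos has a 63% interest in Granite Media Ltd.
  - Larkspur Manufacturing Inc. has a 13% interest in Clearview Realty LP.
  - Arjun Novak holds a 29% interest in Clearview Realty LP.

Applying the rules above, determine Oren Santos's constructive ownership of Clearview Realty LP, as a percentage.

By spousal attribution (R3), Oren Santos is treated as also owning Arjun Novak's interest in Granite Media Ltd, giving 63% + 37% = 100%.
By spousal attribution (R3), Oren Santos is treated as also owning Arjun Novak's interest in Orion Ventures LLC, giving 40% + 27% = 67%.
By spousal attribution (R3), Oren Santos is treated as also owning Arjun Novak's interest in Larkspur Manufacturing Inc, giving 41% + 59% = 100%.
By spousal attribution (R3), Oren Santos is treated as owning Arjun Novak's 29% interest in Clearview Realty LP.
Chain via Granite Media Ltd (R2): 100% × 21% = 21% of Clearview Realty LP.
Chain via Orion Ventures LLC (R2): 67% × 36% = 24.12% of Clearview Realty LP.
Chain via Larkspur Manufacturing Inc. (R2): 100% × 13% = 13% of Clearview Realty LP.
Direct interest in Clearview Realty LP: 29%.
Aggregating (R1): 21% + 24.12% + 13% + 29% = 87.12%.

87.12%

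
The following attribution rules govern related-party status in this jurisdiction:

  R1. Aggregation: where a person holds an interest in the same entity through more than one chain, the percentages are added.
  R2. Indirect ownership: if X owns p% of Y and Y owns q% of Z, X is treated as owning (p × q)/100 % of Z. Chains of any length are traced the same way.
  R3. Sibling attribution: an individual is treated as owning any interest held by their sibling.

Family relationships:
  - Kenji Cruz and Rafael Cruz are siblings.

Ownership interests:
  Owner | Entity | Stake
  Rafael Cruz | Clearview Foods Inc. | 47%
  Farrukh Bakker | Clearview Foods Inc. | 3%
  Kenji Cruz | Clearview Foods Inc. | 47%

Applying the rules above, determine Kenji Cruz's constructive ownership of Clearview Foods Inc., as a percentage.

94%

By sibling attribution (R3), Kenji Cruz is treated as also owning Rafael Cruz's interest in Clearview Foods Inc, giving 47% + 47% = 94%.
Direct interest in Clearview Foods Inc: 94%.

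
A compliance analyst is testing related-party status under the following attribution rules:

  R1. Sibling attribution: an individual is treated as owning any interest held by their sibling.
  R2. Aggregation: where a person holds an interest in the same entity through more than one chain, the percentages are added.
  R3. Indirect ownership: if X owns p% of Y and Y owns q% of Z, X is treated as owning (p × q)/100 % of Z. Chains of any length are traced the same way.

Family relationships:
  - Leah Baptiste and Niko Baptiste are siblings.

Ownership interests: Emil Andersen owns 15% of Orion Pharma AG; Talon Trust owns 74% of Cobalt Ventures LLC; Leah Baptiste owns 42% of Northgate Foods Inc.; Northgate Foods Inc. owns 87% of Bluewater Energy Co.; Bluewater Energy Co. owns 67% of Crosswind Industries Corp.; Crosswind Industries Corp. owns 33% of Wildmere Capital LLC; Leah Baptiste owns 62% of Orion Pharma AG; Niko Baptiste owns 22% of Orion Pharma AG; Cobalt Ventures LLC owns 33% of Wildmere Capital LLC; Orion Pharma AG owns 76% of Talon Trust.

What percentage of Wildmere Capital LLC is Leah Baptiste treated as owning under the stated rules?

23.668722%

By sibling attribution (R1), Leah Baptiste is treated as also owning Niko Baptiste's interest in Orion Pharma AG, giving 62% + 22% = 84%.
Chain via Northgate Foods Inc. → Bluewater Energy Co. → Crosswind Industries Corp. (R3): 42% × 87% × 67% × 33% = 8.078994% of Wildmere Capital LLC.
Chain via Orion Pharma AG → Talon Trust → Cobalt Ventures LLC (R3): 84% × 76% × 74% × 33% = 15.589728% of Wildmere Capital LLC.
Aggregating (R2): 8.078994% + 15.589728% = 23.668722%.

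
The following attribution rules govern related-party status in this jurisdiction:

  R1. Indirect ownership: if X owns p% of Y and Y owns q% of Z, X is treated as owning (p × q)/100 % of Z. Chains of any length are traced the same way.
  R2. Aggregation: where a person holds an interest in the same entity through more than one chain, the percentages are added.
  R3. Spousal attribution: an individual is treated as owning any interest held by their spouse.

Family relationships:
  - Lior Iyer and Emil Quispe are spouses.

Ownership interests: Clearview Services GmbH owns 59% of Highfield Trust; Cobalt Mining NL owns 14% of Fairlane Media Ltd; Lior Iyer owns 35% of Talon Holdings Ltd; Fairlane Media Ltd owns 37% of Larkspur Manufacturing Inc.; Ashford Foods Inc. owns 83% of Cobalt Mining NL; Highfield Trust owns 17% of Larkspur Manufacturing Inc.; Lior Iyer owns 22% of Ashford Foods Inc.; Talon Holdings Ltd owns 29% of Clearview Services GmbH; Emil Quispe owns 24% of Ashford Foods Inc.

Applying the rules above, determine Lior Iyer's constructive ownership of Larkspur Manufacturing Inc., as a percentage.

By spousal attribution (R3), Lior Iyer is treated as also owning Emil Quispe's interest in Ashford Foods Inc, giving 22% + 24% = 46%.
Chain via Talon Holdings Ltd → Clearview Services GmbH → Highfield Trust (R1): 35% × 29% × 59% × 17% = 1.018045% of Larkspur Manufacturing Inc.
Chain via Ashford Foods Inc. → Cobalt Mining NL → Fairlane Media Ltd (R1): 46% × 83% × 14% × 37% = 1.977724% of Larkspur Manufacturing Inc.
Aggregating (R2): 1.018045% + 1.977724% = 2.995769%.

2.995769%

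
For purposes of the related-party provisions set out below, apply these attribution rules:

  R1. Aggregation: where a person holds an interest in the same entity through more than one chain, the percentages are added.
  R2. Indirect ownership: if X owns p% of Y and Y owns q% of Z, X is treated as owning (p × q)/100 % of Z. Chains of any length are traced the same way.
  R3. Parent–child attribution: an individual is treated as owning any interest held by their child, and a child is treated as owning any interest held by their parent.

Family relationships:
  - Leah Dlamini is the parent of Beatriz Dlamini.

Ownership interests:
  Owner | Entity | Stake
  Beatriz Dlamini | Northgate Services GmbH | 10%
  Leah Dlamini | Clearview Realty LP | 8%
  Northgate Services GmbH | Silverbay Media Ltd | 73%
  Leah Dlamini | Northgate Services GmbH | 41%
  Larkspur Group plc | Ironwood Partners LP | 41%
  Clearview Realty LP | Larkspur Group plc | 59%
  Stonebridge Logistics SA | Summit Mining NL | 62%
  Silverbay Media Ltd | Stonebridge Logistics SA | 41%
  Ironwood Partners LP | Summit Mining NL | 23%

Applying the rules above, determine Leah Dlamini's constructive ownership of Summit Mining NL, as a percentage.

By parent–child attribution (R3), Leah Dlamini is treated as also owning Beatriz Dlamini's interest in Northgate Services GmbH, giving 41% + 10% = 51%.
Chain via Northgate Services GmbH → Silverbay Media Ltd → Stonebridge Logistics SA (R2): 51% × 73% × 41% × 62% = 9.463866% of Summit Mining NL.
Chain via Clearview Realty LP → Larkspur Group plc → Ironwood Partners LP (R2): 8% × 59% × 41% × 23% = 0.445096% of Summit Mining NL.
Aggregating (R1): 9.463866% + 0.445096% = 9.908962%.

9.908962%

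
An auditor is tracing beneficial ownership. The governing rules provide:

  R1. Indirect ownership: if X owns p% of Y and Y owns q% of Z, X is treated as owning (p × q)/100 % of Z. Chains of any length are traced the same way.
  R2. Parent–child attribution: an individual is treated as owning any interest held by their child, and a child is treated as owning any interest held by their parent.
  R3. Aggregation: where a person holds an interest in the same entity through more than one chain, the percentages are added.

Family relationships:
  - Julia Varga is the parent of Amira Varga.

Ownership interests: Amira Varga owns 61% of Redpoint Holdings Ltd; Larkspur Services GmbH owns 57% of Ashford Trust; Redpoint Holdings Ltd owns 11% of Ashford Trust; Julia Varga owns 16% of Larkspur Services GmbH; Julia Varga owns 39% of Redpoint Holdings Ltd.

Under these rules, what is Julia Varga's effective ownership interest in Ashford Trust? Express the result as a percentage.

20.12%

By parent–child attribution (R2), Julia Varga is treated as also owning Amira Varga's interest in Redpoint Holdings Ltd, giving 39% + 61% = 100%.
Chain via Larkspur Services GmbH (R1): 16% × 57% = 9.12% of Ashford Trust.
Chain via Redpoint Holdings Ltd (R1): 100% × 11% = 11% of Ashford Trust.
Aggregating (R3): 9.12% + 11% = 20.12%.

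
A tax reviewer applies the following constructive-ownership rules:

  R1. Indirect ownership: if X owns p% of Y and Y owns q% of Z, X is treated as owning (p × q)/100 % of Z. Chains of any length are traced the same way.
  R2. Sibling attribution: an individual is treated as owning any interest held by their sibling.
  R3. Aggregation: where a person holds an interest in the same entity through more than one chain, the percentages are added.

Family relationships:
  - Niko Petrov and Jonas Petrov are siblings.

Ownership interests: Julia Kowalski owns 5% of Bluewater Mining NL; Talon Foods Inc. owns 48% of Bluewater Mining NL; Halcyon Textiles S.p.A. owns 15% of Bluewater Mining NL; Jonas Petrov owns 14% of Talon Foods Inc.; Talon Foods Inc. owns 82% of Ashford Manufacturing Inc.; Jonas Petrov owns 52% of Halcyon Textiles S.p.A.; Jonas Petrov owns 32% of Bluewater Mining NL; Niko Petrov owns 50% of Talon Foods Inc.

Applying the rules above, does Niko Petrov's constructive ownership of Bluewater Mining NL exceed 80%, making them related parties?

By sibling attribution (R2), Niko Petrov is treated as also owning Jonas Petrov's interest in Talon Foods Inc, giving 50% + 14% = 64%.
By sibling attribution (R2), Niko Petrov is treated as owning Jonas Petrov's 52% interest in Halcyon Textiles S.p.A.
By sibling attribution (R2), Niko Petrov is treated as owning Jonas Petrov's 32% interest in Bluewater Mining NL.
Chain via Talon Foods Inc. (R1): 64% × 48% = 30.72% of Bluewater Mining NL.
Chain via Halcyon Textiles S.p.A. (R1): 52% × 15% = 7.8% of Bluewater Mining NL.
Direct interest in Bluewater Mining NL: 32%.
Aggregating (R3): 30.72% + 7.8% + 32% = 70.52%.
70.52% does not exceed the 80% threshold, so Niko is not a related party to Bluewater Mining NL.

No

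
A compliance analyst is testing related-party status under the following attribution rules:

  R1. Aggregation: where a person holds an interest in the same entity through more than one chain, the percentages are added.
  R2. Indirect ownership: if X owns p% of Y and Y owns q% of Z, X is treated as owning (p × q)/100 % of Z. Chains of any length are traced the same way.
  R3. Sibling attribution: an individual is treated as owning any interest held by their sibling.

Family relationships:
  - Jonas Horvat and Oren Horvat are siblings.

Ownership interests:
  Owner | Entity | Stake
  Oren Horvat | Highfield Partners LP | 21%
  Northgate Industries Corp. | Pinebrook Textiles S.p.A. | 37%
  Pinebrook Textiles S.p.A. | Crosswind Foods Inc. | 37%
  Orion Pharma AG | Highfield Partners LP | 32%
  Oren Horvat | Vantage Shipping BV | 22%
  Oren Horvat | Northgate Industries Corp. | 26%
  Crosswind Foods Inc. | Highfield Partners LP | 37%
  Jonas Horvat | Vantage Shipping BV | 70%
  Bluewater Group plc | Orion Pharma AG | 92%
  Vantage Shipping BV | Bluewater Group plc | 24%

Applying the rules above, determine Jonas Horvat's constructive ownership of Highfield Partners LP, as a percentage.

By sibling attribution (R3), Jonas Horvat is treated as also owning Oren Horvat's interest in Vantage Shipping BV, giving 70% + 22% = 92%.
By sibling attribution (R3), Jonas Horvat is treated as owning Oren Horvat's 26% interest in Northgate Industries Corp.
By sibling attribution (R3), Jonas Horvat is treated as owning Oren Horvat's 21% interest in Highfield Partners LP.
Chain via Vantage Shipping BV → Bluewater Group plc → Orion Pharma AG (R2): 92% × 24% × 92% × 32% = 6.500352% of Highfield Partners LP.
Chain via Northgate Industries Corp. → Pinebrook Textiles S.p.A. → Crosswind Foods Inc. (R2): 26% × 37% × 37% × 37% = 1.316978% of Highfield Partners LP.
Direct interest in Highfield Partners LP: 21%.
Aggregating (R1): 6.500352% + 1.316978% + 21% = 28.81733%.

28.81733%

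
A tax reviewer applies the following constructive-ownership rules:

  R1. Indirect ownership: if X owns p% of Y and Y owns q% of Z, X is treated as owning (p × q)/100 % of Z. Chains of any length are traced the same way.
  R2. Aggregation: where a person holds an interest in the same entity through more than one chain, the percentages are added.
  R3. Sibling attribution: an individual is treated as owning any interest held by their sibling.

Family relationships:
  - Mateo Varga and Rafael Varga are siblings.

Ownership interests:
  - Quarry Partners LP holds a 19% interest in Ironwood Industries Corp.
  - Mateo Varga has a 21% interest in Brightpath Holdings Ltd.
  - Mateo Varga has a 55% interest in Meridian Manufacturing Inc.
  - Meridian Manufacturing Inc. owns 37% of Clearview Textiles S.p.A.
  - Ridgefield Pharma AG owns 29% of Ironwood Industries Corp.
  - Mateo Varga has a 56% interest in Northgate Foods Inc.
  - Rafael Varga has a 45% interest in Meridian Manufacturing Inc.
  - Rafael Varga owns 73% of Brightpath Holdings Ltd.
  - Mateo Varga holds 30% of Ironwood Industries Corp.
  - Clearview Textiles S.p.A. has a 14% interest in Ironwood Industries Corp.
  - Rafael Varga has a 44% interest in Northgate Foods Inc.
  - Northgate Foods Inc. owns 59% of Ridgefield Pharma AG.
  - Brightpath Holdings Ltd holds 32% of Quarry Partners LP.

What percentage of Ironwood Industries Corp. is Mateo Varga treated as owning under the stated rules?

58.0052%

By sibling attribution (R3), Mateo Varga is treated as also owning Rafael Varga's interest in Brightpath Holdings Ltd, giving 21% + 73% = 94%.
By sibling attribution (R3), Mateo Varga is treated as also owning Rafael Varga's interest in Meridian Manufacturing Inc, giving 55% + 45% = 100%.
By sibling attribution (R3), Mateo Varga is treated as also owning Rafael Varga's interest in Northgate Foods Inc, giving 56% + 44% = 100%.
Chain via Brightpath Holdings Ltd → Quarry Partners LP (R1): 94% × 32% × 19% = 5.7152% of Ironwood Industries Corp.
Chain via Meridian Manufacturing Inc. → Clearview Textiles S.p.A. (R1): 100% × 37% × 14% = 5.18% of Ironwood Industries Corp.
Chain via Northgate Foods Inc. → Ridgefield Pharma AG (R1): 100% × 59% × 29% = 17.11% of Ironwood Industries Corp.
Direct interest in Ironwood Industries Corp: 30%.
Aggregating (R2): 5.7152% + 5.18% + 17.11% + 30% = 58.0052%.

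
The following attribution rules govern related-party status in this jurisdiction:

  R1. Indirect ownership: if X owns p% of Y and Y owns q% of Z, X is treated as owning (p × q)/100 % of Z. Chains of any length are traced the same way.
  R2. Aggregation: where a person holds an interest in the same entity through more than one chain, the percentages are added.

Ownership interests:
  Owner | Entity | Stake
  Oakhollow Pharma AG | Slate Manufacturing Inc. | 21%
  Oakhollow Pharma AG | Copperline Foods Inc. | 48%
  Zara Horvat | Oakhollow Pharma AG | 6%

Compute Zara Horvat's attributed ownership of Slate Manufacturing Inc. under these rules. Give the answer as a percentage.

1.26%

Chain via Oakhollow Pharma AG (R1): 6% × 21% = 1.26% of Slate Manufacturing Inc.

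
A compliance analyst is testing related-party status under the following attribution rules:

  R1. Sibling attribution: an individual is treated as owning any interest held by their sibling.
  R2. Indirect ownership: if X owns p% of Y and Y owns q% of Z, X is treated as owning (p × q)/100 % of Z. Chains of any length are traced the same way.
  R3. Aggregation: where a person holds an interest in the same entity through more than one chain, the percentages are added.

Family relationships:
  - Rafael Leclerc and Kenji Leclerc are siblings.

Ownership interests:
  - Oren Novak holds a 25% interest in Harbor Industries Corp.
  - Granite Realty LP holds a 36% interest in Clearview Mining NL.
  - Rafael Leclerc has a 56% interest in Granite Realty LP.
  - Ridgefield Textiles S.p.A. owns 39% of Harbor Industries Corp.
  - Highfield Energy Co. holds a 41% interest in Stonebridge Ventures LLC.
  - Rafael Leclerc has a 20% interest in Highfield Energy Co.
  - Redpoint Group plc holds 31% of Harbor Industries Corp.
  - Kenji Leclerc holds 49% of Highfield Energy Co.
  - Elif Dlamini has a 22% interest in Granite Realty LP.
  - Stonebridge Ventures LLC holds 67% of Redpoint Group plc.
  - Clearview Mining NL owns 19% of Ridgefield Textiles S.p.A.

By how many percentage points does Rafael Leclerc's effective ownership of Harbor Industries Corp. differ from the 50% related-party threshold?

By sibling attribution (R1), Rafael Leclerc is treated as also owning Kenji Leclerc's interest in Highfield Energy Co, giving 20% + 49% = 69%.
Chain via Highfield Energy Co. → Stonebridge Ventures LLC → Redpoint Group plc (R2): 69% × 41% × 67% × 31% = 5.875833% of Harbor Industries Corp.
Chain via Granite Realty LP → Clearview Mining NL → Ridgefield Textiles S.p.A. (R2): 56% × 36% × 19% × 39% = 1.493856% of Harbor Industries Corp.
Aggregating (R3): 5.875833% + 1.493856% = 7.369689%.
7.369689% falls short of the 50% threshold by 42.630311 percentage points.

42.630311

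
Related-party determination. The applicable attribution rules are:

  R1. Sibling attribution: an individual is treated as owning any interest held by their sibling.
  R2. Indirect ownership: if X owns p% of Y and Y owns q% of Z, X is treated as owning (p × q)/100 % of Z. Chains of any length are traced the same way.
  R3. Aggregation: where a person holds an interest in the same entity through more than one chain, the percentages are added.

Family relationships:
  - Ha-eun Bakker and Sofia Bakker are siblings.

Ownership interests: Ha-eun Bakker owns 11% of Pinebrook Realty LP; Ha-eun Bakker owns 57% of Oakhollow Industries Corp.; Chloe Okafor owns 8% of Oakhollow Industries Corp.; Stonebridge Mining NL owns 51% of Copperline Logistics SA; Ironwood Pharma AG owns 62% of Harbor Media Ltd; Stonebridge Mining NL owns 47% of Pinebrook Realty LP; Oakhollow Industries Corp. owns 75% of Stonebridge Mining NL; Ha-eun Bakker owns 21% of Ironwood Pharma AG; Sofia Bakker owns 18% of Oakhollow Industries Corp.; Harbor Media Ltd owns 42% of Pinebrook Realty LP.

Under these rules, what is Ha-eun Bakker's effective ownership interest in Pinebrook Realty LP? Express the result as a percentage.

42.9059%

By sibling attribution (R1), Ha-eun Bakker is treated as also owning Sofia Bakker's interest in Oakhollow Industries Corp, giving 57% + 18% = 75%.
Chain via Oakhollow Industries Corp. → Stonebridge Mining NL (R2): 75% × 75% × 47% = 26.4375% of Pinebrook Realty LP.
Chain via Ironwood Pharma AG → Harbor Media Ltd (R2): 21% × 62% × 42% = 5.4684% of Pinebrook Realty LP.
Direct interest in Pinebrook Realty LP: 11%.
Aggregating (R3): 26.4375% + 5.4684% + 11% = 42.9059%.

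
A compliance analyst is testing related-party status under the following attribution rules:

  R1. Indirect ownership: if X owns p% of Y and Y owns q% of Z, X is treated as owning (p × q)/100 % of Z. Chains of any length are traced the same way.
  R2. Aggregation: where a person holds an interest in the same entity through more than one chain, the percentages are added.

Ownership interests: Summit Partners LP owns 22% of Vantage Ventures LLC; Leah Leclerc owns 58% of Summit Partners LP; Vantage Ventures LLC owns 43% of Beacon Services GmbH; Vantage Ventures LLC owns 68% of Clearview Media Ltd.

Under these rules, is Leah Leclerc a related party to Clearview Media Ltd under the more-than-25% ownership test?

No

Chain via Summit Partners LP → Vantage Ventures LLC (R1): 58% × 22% × 68% = 8.6768% of Clearview Media Ltd.
8.6768% does not exceed the 25% threshold, so Leah is not a related party to Clearview Media Ltd.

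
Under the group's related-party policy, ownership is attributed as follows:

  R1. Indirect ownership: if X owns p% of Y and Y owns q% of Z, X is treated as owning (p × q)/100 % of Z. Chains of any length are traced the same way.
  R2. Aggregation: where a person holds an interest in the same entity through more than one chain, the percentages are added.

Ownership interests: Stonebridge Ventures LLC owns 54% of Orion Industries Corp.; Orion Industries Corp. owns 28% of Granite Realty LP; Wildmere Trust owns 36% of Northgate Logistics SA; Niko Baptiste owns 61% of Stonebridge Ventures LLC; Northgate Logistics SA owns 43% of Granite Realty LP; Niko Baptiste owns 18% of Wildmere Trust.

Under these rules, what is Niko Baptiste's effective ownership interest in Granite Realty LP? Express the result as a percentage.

12.0096%

Chain via Stonebridge Ventures LLC → Orion Industries Corp. (R1): 61% × 54% × 28% = 9.2232% of Granite Realty LP.
Chain via Wildmere Trust → Northgate Logistics SA (R1): 18% × 36% × 43% = 2.7864% of Granite Realty LP.
Aggregating (R2): 9.2232% + 2.7864% = 12.0096%.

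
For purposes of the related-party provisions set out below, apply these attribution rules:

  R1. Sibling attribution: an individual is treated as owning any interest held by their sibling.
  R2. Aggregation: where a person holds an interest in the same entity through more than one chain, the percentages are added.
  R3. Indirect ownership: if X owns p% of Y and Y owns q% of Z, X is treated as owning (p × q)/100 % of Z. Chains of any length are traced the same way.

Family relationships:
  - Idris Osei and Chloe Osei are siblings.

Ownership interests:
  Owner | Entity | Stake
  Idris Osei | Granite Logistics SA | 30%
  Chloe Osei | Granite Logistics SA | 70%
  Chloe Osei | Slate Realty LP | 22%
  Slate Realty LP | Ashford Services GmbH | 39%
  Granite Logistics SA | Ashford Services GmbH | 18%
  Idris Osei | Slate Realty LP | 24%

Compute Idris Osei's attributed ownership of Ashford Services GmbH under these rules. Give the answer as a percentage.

35.94%

By sibling attribution (R1), Idris Osei is treated as also owning Chloe Osei's interest in Slate Realty LP, giving 24% + 22% = 46%.
By sibling attribution (R1), Idris Osei is treated as also owning Chloe Osei's interest in Granite Logistics SA, giving 30% + 70% = 100%.
Chain via Slate Realty LP (R3): 46% × 39% = 17.94% of Ashford Services GmbH.
Chain via Granite Logistics SA (R3): 100% × 18% = 18% of Ashford Services GmbH.
Aggregating (R2): 17.94% + 18% = 35.94%.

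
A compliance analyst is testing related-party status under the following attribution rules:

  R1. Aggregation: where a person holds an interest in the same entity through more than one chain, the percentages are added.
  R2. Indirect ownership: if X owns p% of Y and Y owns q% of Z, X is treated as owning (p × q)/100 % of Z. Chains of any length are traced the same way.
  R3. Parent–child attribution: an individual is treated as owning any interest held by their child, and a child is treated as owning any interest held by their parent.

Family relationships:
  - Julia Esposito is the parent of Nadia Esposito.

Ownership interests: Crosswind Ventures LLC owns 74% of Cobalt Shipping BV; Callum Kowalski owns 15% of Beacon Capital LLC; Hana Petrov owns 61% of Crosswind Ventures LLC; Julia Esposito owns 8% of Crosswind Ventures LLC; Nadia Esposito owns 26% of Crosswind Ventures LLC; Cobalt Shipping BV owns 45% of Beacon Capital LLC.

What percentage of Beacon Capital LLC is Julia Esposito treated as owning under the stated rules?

By parent–child attribution (R3), Julia Esposito is treated as also owning Nadia Esposito's interest in Crosswind Ventures LLC, giving 8% + 26% = 34%.
Chain via Crosswind Ventures LLC → Cobalt Shipping BV (R2): 34% × 74% × 45% = 11.322% of Beacon Capital LLC.

11.322%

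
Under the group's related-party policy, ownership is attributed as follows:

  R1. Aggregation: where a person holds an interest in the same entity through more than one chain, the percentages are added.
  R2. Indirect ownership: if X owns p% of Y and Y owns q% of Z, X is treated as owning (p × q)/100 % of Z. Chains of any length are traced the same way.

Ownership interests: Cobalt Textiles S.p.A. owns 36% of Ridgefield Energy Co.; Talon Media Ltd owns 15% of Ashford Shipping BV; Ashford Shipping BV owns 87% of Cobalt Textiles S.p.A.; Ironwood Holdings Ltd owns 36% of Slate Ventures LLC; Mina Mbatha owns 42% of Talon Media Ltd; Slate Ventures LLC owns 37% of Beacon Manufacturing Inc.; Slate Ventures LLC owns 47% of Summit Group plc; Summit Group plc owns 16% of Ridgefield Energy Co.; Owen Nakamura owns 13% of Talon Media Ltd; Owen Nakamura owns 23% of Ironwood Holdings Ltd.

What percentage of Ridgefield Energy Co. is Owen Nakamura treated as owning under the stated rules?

Chain via Talon Media Ltd → Ashford Shipping BV → Cobalt Textiles S.p.A. (R2): 13% × 15% × 87% × 36% = 0.61074% of Ridgefield Energy Co.
Chain via Ironwood Holdings Ltd → Slate Ventures LLC → Summit Group plc (R2): 23% × 36% × 47% × 16% = 0.622656% of Ridgefield Energy Co.
Aggregating (R1): 0.61074% + 0.622656% = 1.233396%.

1.233396%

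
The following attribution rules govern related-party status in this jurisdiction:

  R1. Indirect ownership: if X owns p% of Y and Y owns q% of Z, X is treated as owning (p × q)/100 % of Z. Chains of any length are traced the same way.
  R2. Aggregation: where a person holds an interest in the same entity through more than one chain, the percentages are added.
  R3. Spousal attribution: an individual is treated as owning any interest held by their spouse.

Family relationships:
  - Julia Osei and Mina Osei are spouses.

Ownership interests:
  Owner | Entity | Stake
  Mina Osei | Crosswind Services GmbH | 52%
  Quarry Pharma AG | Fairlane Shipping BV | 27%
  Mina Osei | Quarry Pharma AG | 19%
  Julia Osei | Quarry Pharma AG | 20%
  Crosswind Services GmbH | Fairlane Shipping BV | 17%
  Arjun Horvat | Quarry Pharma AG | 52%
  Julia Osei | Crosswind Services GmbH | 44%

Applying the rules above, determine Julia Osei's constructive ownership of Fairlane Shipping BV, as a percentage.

By spousal attribution (R3), Julia Osei is treated as also owning Mina Osei's interest in Quarry Pharma AG, giving 20% + 19% = 39%.
By spousal attribution (R3), Julia Osei is treated as also owning Mina Osei's interest in Crosswind Services GmbH, giving 44% + 52% = 96%.
Chain via Quarry Pharma AG (R1): 39% × 27% = 10.53% of Fairlane Shipping BV.
Chain via Crosswind Services GmbH (R1): 96% × 17% = 16.32% of Fairlane Shipping BV.
Aggregating (R2): 10.53% + 16.32% = 26.85%.

26.85%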